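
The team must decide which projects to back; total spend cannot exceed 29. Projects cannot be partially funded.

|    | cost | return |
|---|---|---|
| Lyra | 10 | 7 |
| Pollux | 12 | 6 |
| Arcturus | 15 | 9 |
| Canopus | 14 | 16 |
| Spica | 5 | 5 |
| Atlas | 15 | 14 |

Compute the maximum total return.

This is a 0-1 knapsack instance.
Lyra + Canopus + Spica: cost 10 + 14 + 5 = 29 ≤ 29, return 7 + 16 + 5 = 28.
Canopus + Atlas: cost 14 + 15 = 29 ≤ 29, return 16 + 14 = 30.
Best is Canopus and Atlas with total return 30.

30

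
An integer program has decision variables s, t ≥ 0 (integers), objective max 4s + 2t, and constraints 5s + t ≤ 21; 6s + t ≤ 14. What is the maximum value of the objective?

28

(s,t)=(0,14): 5·0+1·14=14≤21, 6·0+1·14=14≤14, objective 28.
(s,t)=(0,13): 5·0+1·13=13≤21, 6·0+1·13=13≤14, objective 26.
Maximum is 28 at (s,t)=(0,14).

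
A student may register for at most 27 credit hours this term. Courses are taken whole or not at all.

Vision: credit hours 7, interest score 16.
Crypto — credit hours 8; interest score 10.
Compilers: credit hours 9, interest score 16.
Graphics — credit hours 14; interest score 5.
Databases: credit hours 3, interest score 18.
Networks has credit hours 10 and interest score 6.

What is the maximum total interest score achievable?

Vision + Crypto + Compilers + Databases: credit hours 7 + 8 + 9 + 3 = 27 ≤ 27, interest score 16 + 10 + 16 + 18 = 60.
Vision + Compilers + Databases: credit hours 7 + 9 + 3 = 19 ≤ 27, interest score 16 + 16 + 18 = 50.
Vision + Crypto + Databases: credit hours 7 + 8 + 3 = 18 ≤ 27, interest score 16 + 10 + 18 = 44.
Best is Vision, Crypto, Compilers, and Databases with total interest score 60.

60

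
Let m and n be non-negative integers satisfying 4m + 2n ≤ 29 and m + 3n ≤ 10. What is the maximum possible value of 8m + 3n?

56

The continuous relaxation peaks at (7.25, 0) with value 58.00; rounding to a feasible lattice point costs some objective.
(m,n)=(7,0): 4·7+2·0=28≤29, 1·7+3·0=7≤10, objective 56.
(m,n)=(6,1): 4·6+2·1=26≤29, 1·6+3·1=9≤10, objective 51.
(m,n)=(6,0): 4·6+2·0=24≤29, 1·6+3·0=6≤10, objective 48.
Maximum is 56 at (m,n)=(7,0).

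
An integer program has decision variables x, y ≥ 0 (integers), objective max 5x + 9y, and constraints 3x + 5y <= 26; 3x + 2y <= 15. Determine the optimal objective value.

46

The continuous relaxation peaks at (0, 5.2) with value 46.80; rounding to a feasible lattice point costs some objective.
(x,y)=(2,4): 3·2+5·4=26≤26, 3·2+2·4=14≤15, objective 46.
(x,y)=(0,5): 3·0+5·5=25≤26, 3·0+2·5=10≤15, objective 45.
(x,y)=(3,3): 3·3+5·3=24≤26, 3·3+2·3=15≤15, objective 42.
The best lattice point is (2,4), giving 46.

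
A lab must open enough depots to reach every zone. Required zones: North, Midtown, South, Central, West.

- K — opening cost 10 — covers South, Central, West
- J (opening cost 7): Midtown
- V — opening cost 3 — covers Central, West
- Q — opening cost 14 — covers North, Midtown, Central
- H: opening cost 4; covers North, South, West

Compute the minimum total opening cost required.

14

Choose J, V, and H: together they cover North, Midtown, South, Central, West — every zone.
Total opening cost: 7 + 3 + 4 = 14.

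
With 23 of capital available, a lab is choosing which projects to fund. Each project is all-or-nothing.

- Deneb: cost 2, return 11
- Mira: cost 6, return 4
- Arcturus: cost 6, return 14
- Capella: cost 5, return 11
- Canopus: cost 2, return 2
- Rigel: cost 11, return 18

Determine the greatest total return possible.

Take Deneb, Arcturus, Canopus, and Rigel: cost 2 + 6 + 2 + 11 = 21 ≤ 23, return 11 + 14 + 2 + 18 = 45.
No other feasible combination does better.

45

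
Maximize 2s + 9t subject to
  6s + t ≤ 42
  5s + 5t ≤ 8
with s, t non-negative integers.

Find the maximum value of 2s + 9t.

(s,t)=(0,1): 6·0+1·1=1≤42, 5·0+5·1=5≤8, objective 9.
(s,t)=(1,0): 6·1+1·0=6≤42, 5·1+5·0=5≤8, objective 2.
The best lattice point is (0,1), giving 9.

9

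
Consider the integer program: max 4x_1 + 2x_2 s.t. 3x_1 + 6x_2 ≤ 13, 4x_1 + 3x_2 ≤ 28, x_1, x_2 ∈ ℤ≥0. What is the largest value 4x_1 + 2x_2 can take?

(x_1,x_2)=(4,0): 3·4+6·0=12≤13, 4·4+3·0=16≤28, objective 16.
(x_1,x_2)=(3,0): 3·3+6·0=9≤13, 4·3+3·0=12≤28, objective 12.
Maximum is 16 at (x_1,x_2)=(4,0).

16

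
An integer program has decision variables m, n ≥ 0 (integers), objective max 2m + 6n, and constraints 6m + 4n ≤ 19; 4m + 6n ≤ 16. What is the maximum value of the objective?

(m,n)=(1,2): 6·1+4·2=14≤19, 4·1+6·2=16≤16, objective 14.
(m,n)=(0,2): 6·0+4·2=8≤19, 4·0+6·2=12≤16, objective 12.
(m,n)=(2,1): 6·2+4·1=16≤19, 4·2+6·1=14≤16, objective 10.
No feasible integer point exceeds 14.

14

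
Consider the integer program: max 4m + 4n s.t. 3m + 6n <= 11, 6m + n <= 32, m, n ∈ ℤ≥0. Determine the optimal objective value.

(m,n)=(3,0): 3·3+6·0=9≤11, 6·3+1·0=18≤32, objective 12.
(m,n)=(2,0): 3·2+6·0=6≤11, 6·2+1·0=12≤32, objective 8.
Maximum is 12 at (m,n)=(3,0).

12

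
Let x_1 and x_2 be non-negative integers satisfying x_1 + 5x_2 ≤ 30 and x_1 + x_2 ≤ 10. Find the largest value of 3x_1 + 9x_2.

60

(x_1,x_2)=(5,5): 1·5+5·5=30≤30, 1·5+1·5=10≤10, objective 60.
(x_1,x_2)=(4,5): 1·4+5·5=29≤30, 1·4+1·5=9≤10, objective 57.
(x_1,x_2)=(6,4): 1·6+5·4=26≤30, 1·6+1·4=10≤10, objective 54.
(x_1,x_2)=(5,4): 1·5+5·4=25≤30, 1·5+1·4=9≤10, objective 51.
Maximum is 60 at (x_1,x_2)=(5,5).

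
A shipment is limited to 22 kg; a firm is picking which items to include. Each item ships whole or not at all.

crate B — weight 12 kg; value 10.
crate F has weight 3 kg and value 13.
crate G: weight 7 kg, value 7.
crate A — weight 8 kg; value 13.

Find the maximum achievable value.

33

crate F + crate A: weight 3 + 8 = 11 ≤ 22, value 13 + 13 = 26.
crate B + crate F + crate G: weight 12 + 3 + 7 = 22 ≤ 22, value 10 + 13 + 7 = 30.
crate F + crate G + crate A: weight 3 + 7 + 8 = 18 ≤ 22, value 13 + 7 + 13 = 33.
Best is crate F, crate G, and crate A with total value 33.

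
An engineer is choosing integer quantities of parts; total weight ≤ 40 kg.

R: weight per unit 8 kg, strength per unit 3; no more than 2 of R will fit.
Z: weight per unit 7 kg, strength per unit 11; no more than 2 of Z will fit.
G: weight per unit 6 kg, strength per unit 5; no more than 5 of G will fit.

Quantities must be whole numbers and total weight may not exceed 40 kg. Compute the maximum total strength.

1×R, 2×Z, and 3×G: weight 40 ≤ 40, strength 1·3 + 2·11 + 3·5 = 40.
2×Z and 4×G: weight 38 ≤ 40, strength 2·11 + 4·5 = 42.
Best is 42.

42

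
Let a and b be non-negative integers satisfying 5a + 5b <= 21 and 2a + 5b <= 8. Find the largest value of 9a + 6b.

(a,b)=(4,0) is feasible, giving 36.
(a,b)=(3,0) is feasible, giving 27.
No feasible integer point exceeds 36.

36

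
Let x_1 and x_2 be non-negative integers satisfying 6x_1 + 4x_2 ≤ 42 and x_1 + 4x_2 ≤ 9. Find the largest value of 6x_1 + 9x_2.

42

Relaxing integrality, the LP optimum is 45.00 at (x_1,x_2) = (6.6, 0.6), which is not an integer point.
(x_1,x_2)=(7,0): 6·7+4·0=42≤42, 1·7+4·0=7≤9, objective 42.
(x_1,x_2)=(5,1): 6·5+4·1=34≤42, 1·5+4·1=9≤9, objective 39.
(x_1,x_2)=(6,0): 6·6+4·0=36≤42, 1·6+4·0=6≤9, objective 36.
No feasible integer point exceeds 42.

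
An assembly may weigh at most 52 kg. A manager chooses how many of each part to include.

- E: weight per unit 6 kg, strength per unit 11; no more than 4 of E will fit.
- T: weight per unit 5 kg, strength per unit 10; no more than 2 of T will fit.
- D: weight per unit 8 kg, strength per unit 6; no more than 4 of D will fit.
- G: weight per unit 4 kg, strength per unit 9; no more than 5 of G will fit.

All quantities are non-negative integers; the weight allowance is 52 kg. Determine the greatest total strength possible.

100

4×E, 1×T, and 5×G: weight 49 ≤ 52, strength 4·11 + 1·10 + 5·9 = 99.
4×E, 2×T, and 4×G: weight 50 ≤ 52, strength 4·11 + 2·10 + 4·9 = 100.
Best is 100.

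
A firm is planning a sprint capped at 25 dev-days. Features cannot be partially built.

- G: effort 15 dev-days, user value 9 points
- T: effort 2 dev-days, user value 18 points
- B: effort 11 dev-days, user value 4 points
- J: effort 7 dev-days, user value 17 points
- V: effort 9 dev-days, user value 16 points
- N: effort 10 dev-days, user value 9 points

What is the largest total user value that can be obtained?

51

Allowing fractional choices, the relaxed optimum would be about 57.3, but features are indivisible.
T + J + V: effort 2 + 7 + 9 = 18 ≤ 25, user value 18 + 17 + 16 = 51.
T + J + N: effort 2 + 7 + 10 = 19 ≤ 25, user value 18 + 17 + 9 = 44.
Best is T, J, and V with total user value 51.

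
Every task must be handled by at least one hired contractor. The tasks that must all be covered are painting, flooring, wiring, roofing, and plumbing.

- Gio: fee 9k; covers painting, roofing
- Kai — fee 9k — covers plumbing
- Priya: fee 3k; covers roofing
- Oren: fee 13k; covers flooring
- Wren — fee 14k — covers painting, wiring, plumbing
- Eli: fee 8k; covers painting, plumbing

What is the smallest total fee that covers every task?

This is a weighted set-cover instance.
The greedy cost-per-new-task heuristic would pick Priya, Eli, Oren, and Wren for 38, but a cheaper cover exists.
Choose Priya, Oren, and Wren: together they cover painting, flooring, wiring, roofing, plumbing — every task.
Total fee: 3 + 13 + 14 = 30.
No cover costs less than 30.

30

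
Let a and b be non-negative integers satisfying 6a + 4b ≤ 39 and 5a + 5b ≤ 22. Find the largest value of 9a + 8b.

(a,b)=(4,0): 6·4+4·0=24≤39, 5·4+5·0=20≤22, objective 36.
(a,b)=(3,1): 6·3+4·1=22≤39, 5·3+5·1=20≤22, objective 35.
No feasible integer point exceeds 36.

36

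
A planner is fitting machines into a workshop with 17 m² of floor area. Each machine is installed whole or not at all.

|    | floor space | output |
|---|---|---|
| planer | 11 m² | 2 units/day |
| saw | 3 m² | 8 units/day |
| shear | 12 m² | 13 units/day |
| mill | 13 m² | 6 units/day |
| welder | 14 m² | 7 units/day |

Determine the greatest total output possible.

21

saw + shear: floor space 3 + 12 = 15 ≤ 17, output 8 + 13 = 21.
saw + welder: floor space 3 + 14 = 17 ≤ 17, output 8 + 7 = 15.
saw + mill: floor space 3 + 13 = 16 ≤ 17, output 8 + 6 = 14.
Best is saw and shear with total output 21.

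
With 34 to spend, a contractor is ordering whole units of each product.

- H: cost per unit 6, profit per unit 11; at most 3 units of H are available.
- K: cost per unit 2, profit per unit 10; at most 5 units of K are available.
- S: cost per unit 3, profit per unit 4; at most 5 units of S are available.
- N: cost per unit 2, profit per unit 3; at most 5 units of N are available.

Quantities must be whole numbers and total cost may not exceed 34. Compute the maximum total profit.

92

This is a bounded integer knapsack.
Take 3×H, 5×K, and 3×N: cost 34 ≤ 34, profit 3·11 + 5·10 + 3·3 = 92.
K has the best ratio (10/2) and is taken to its limit of 5; remaining capacity is filled optimally with the others.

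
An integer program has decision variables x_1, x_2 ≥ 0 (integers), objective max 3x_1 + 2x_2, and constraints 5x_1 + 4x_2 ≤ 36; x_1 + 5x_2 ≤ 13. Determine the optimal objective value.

21

(x_1,x_2)=(7,0) is feasible, giving 21.
(x_1,x_2)=(6,1) is feasible, giving 20.
Maximum is 21 at (x_1,x_2)=(7,0).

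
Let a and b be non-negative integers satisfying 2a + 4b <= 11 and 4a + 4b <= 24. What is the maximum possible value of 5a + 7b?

25

(a,b)=(5,0) is feasible, giving 25.
(a,b)=(4,0) is feasible, giving 20.
Maximum is 25 at (a,b)=(5,0).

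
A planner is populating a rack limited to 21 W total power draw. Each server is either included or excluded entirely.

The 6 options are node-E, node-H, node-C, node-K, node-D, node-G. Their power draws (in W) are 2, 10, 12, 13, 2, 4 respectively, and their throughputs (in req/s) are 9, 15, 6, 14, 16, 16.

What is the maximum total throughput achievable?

56

This is an integer program with binary decision variables.
Take node-E, node-H, node-D, and node-G: power draw 2 + 10 + 2 + 4 = 18 ≤ 21, throughput 9 + 15 + 16 + 16 = 56.
No other feasible combination does better.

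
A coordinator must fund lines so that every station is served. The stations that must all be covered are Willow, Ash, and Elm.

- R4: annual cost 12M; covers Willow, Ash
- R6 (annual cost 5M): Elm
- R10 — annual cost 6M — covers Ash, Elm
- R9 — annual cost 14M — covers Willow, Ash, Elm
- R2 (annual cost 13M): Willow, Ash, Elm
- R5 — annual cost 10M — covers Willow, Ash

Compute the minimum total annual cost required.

13

The greedy cost-per-new-station heuristic would pick R10 and R5 for 16, but a cheaper cover exists.
R2 alone covers Willow, Ash, Elm — every station.
Total annual cost: 13.
No cover costs less than 13.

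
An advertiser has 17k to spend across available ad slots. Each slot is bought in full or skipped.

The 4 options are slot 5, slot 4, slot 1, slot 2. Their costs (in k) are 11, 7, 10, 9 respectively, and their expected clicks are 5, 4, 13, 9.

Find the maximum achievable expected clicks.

17

Take slot 4 and slot 1: cost 7 + 10 = 17 ≤ 17, expected clicks 4 + 13 = 17.
No other feasible combination does better.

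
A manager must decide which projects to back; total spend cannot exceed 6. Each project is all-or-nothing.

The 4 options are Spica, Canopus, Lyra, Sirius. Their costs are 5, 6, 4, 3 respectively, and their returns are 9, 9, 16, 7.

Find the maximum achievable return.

16

Treat it as a binary knapsack problem.
Spica: cost 5 ≤ 6, return 9.
Lyra: cost 4 ≤ 6, return 16.
Canopus: cost 6 ≤ 6, return 9.
Best is Lyra with total return 16.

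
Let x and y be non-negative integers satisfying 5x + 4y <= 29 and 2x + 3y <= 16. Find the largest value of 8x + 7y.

47

Relaxing integrality, the LP optimum is 48.29 at (x,y) = (3.29, 3.14), which is not an integer point.
(x,y)=(5,1): 5·5+4·1=29≤29, 2·5+3·1=13≤16, objective 47.
(x,y)=(4,2): 5·4+4·2=28≤29, 2·4+3·2=14≤16, objective 46.
(x,y)=(3,3): 5·3+4·3=27≤29, 2·3+3·3=15≤16, objective 45.
The best lattice point is (5,1), giving 47.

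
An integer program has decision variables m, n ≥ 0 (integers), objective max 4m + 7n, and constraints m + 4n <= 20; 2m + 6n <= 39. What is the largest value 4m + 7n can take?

76

Relaxing integrality, the LP optimum is 78.00 at (m,n) = (19.5, 0), which is not an integer point.
(m,n)=(19,0): 1·19+4·0=19≤20, 2·19+6·0=38≤39, objective 76.
(m,n)=(18,0): 1·18+4·0=18≤20, 2·18+6·0=36≤39, objective 72.
No feasible integer point exceeds 76.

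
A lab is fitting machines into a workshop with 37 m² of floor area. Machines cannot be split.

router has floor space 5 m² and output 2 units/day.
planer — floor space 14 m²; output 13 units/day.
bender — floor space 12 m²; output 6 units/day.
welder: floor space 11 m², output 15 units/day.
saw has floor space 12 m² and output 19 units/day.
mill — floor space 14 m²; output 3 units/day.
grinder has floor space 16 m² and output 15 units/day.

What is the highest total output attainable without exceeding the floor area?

This is an integer program with binary decision variables.
bender + welder + saw: floor space 12 + 11 + 12 = 35 ≤ 37, output 6 + 15 + 19 = 40.
planer + welder + saw: floor space 14 + 11 + 12 = 37 ≤ 37, output 13 + 15 + 19 = 47.
welder + saw + mill: floor space 11 + 12 + 14 = 37 ≤ 37, output 15 + 19 + 3 = 37.
Best is planer, welder, and saw with total output 47.

47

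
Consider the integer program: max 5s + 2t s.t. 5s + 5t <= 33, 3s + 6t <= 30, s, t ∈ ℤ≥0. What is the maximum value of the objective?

(s,t)=(6,0): 5·6+5·0=30≤33, 3·6+6·0=18≤30, objective 30.
(s,t)=(5,1): 5·5+5·1=30≤33, 3·5+6·1=21≤30, objective 27.
(s,t)=(5,0): 5·5+5·0=25≤33, 3·5+6·0=15≤30, objective 25.
Maximum is 30 at (s,t)=(6,0).

30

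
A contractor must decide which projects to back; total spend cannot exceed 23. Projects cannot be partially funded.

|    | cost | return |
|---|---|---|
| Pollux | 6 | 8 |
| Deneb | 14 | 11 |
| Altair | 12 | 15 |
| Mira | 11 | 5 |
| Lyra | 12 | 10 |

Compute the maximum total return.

23

Allowing fractional choices, the relaxed optimum would be about 27.2, but projects are indivisible.
Altair + Mira: cost 12 + 11 = 23 ≤ 23, return 15 + 5 = 20.
Pollux + Altair: cost 6 + 12 = 18 ≤ 23, return 8 + 15 = 23.
Best is Pollux and Altair with total return 23.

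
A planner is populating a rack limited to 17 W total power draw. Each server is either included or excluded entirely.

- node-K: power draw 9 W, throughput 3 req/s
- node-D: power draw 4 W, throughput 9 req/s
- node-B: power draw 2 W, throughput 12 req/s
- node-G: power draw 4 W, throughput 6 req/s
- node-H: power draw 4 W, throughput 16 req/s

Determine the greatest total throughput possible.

43

Allowing fractional choices, the relaxed optimum would be about 44.0, but servers are indivisible.
node-D + node-B + node-G + node-H: power draw 4 + 2 + 4 + 4 = 14 ≤ 17, throughput 9 + 12 + 6 + 16 = 43.
node-D + node-B + node-H: power draw 4 + 2 + 4 = 10 ≤ 17, throughput 9 + 12 + 16 = 37.
Best is node-D, node-B, node-G, and node-H with total throughput 43.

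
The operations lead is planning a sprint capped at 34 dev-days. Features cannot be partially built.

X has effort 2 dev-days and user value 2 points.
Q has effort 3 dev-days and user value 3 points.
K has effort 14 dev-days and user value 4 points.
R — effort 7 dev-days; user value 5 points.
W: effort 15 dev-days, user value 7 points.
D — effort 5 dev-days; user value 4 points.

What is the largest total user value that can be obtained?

21

Allowing fractional choices, the relaxed optimum would be about 21.6, but features are indivisible.
X + R + W + D: effort 2 + 7 + 15 + 5 = 29 ≤ 34, user value 2 + 5 + 7 + 4 = 18.
X + Q + R + W + D: effort 2 + 3 + 7 + 15 + 5 = 32 ≤ 34, user value 2 + 3 + 5 + 7 + 4 = 21.
Q + R + W + D: effort 3 + 7 + 15 + 5 = 30 ≤ 34, user value 3 + 5 + 7 + 4 = 19.
Best is X, Q, R, W, and D with total user value 21.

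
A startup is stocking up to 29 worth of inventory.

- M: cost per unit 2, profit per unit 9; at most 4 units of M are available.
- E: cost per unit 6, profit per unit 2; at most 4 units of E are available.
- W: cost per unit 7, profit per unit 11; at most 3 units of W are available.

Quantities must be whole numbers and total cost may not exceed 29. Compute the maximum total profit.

3×M and 3×W: cost 27 ≤ 29, profit 3·9 + 3·11 = 60.
4×M and 3×W: cost 29 ≤ 29, profit 4·9 + 3·11 = 69.
Best is 69.

69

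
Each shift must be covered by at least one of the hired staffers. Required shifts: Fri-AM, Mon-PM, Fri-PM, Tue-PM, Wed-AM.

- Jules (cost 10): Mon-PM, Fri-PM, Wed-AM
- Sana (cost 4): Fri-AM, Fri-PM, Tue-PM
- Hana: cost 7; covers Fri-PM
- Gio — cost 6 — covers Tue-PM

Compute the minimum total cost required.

Choose Jules and Sana: together they cover Fri-AM, Mon-PM, Fri-PM, Tue-PM, Wed-AM — every shift.
Total cost: 10 + 4 = 14.

14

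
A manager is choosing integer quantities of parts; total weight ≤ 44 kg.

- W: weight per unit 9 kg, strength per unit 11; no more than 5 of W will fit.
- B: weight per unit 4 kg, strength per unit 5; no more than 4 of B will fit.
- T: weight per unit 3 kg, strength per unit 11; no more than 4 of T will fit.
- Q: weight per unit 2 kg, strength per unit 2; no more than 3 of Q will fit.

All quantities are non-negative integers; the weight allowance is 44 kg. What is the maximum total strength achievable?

T has the best ratio (11/3); taking only T gives at most 4×11 = 44 (stopped by the supply cap of 4).
Mixing does better — 2×W, 3×B, 4×T, and 1×Q: weight 44 ≤ 44, strength 2·11 + 3·5 + 4·11 + 1·2 = 83.

83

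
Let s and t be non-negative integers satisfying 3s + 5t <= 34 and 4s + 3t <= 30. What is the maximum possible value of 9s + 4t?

The continuous relaxation peaks at (7.5, 0) with value 67.50; rounding to a feasible lattice point costs some objective.
(s,t)=(7,0) is feasible, giving 63.
(s,t)=(6,1) is feasible, giving 58.
(s,t)=(6,0) is feasible, giving 54.
No feasible integer point exceeds 63.

63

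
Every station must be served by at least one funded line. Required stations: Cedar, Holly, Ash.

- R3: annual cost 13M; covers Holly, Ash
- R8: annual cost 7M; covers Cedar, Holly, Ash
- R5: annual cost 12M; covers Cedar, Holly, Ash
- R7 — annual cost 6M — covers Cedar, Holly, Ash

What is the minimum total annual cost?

6

R7 alone covers Cedar, Holly, Ash — every station.
Total annual cost: 6.
No cover costs less than 6.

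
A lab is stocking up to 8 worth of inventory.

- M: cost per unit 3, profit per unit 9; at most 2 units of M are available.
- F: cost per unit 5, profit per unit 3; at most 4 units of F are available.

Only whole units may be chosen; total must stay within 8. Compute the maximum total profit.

18

M has the best ratio (9/3); taking only M gives at most 2×9 = 18 (stopped by the cost limit).
Optimal: 2×M: cost 6 ≤ 8, profit 2·9 = 18.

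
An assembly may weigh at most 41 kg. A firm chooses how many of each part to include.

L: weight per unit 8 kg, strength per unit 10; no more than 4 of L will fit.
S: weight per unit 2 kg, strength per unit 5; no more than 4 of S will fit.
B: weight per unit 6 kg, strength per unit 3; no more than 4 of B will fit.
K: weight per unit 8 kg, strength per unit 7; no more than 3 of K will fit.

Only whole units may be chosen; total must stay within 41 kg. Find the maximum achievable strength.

60

Take 4×L and 4×S: weight 40 ≤ 41, strength 4·10 + 4·5 = 60.
S has the best ratio (5/2) and is taken to its limit of 4; remaining capacity is filled optimally with the others.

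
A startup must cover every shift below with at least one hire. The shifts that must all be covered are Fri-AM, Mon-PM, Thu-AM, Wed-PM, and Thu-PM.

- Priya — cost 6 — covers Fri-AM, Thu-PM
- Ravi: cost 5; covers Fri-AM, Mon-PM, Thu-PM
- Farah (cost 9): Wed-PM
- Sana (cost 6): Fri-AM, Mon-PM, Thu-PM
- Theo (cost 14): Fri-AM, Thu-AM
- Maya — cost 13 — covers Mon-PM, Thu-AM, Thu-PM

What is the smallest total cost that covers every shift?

This is an integer covering problem.
Choose Ravi, Farah, and Maya: together they cover Fri-AM, Mon-PM, Thu-AM, Wed-PM, Thu-PM — every shift.
Total cost: 5 + 9 + 13 = 27.

27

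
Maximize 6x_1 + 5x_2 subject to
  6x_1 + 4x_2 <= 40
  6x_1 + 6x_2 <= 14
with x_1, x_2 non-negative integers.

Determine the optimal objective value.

(x_1,x_2)=(2,0): 6·2+4·0=12≤40, 6·2+6·0=12≤14, objective 12.
(x_1,x_2)=(1,1): 6·1+4·1=10≤40, 6·1+6·1=12≤14, objective 11.
(x_1,x_2)=(1,0): 6·1+4·0=6≤40, 6·1+6·0=6≤14, objective 6.
No feasible integer point exceeds 12.

12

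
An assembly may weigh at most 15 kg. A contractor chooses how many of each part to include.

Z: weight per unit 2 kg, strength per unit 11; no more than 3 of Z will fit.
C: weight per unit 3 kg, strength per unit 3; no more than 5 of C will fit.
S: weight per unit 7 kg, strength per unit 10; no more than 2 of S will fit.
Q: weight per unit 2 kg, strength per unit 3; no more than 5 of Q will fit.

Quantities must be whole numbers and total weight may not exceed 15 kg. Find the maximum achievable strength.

46

Z has the best ratio (11/2); taking only Z gives at most 3×11 = 33 (stopped by the supply cap of 3).
Mixing does better — 3×Z, 1×S, and 1×Q: weight 15 ≤ 15, strength 3·11 + 1·10 + 1·3 = 46.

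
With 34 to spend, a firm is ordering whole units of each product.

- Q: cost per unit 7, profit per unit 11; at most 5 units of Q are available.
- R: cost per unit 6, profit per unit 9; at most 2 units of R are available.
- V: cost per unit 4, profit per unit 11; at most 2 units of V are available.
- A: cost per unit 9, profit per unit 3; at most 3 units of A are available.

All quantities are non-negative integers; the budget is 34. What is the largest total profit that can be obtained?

V has the best ratio (11/4); taking only V gives at most 2×11 = 22 (stopped by the supply cap of 2).
Mixing does better — 2×Q, 2×R, and 2×V: cost 34 ≤ 34, profit 2·11 + 2·9 + 2·11 = 62.

62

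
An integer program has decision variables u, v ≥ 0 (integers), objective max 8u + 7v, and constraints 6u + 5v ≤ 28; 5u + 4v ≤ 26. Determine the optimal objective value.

38

(u,v)=(3,2): 6·3+5·2=28≤28, 5·3+4·2=23≤26, objective 38.
(u,v)=(2,3): 6·2+5·3=27≤28, 5·2+4·3=22≤26, objective 37.
(u,v)=(1,4): 6·1+5·4=26≤28, 5·1+4·4=21≤26, objective 36.
(u,v)=(0,5): 6·0+5·5=25≤28, 5·0+4·5=20≤26, objective 35.
Maximum is 38 at (u,v)=(3,2).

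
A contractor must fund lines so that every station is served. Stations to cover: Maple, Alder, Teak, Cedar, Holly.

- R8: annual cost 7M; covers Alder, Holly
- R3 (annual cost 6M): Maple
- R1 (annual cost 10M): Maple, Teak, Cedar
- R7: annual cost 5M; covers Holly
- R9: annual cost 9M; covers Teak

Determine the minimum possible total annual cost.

17

Choose R8 and R1: together they cover Maple, Alder, Teak, Cedar, Holly — every station.
Total annual cost: 7 + 10 = 17.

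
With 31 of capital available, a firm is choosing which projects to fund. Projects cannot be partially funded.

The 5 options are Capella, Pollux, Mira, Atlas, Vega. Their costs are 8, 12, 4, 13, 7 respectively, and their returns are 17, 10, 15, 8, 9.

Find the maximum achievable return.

This is an integer program with binary decision variables.
Take Capella, Pollux, Mira, and Vega: cost 8 + 12 + 4 + 7 = 31 ≤ 31, return 17 + 10 + 15 + 9 = 51.
No other feasible combination does better.

51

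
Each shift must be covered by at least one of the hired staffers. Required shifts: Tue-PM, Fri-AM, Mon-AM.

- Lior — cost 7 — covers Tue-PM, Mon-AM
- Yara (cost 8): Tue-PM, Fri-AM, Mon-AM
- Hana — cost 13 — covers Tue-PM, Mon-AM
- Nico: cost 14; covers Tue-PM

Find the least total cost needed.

Yara alone covers Tue-PM, Fri-AM, Mon-AM — every shift.
Total cost: 8.
No cover costs less than 8.

8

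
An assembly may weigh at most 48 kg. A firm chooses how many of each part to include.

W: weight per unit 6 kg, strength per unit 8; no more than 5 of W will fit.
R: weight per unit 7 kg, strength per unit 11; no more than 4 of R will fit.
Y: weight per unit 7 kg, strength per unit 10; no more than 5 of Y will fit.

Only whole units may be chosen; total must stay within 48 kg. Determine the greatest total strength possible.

72

R has the best ratio (11/7); taking only R gives at most 4×11 = 44 (stopped by the supply cap of 4).
Mixing does better — 1×W, 4×R, and 2×Y: weight 48 ≤ 48, strength 1·8 + 4·11 + 2·10 = 72.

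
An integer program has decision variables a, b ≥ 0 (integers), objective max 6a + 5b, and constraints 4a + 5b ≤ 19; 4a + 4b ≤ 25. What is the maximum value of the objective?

The continuous relaxation peaks at (4.75, 0) with value 28.50; rounding to a feasible lattice point costs some objective.
(a,b)=(4,0): 4·4+5·0=16≤19, 4·4+4·0=16≤25, objective 24.
(a,b)=(3,1): 4·3+5·1=17≤19, 4·3+4·1=16≤25, objective 23.
(a,b)=(3,0): 4·3+5·0=12≤19, 4·3+4·0=12≤25, objective 18.
The best lattice point is (4,0), giving 24.

24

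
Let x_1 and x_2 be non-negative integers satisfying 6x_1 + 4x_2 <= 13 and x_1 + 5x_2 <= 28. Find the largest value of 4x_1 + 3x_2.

9

Relaxing integrality, the LP optimum is 9.75 at (x_1,x_2) = (0, 3.25), which is not an integer point.
(x_1,x_2)=(0,3): 6·0+4·3=12≤13, 1·0+5·3=15≤28, objective 9.
(x_1,x_2)=(0,2): 6·0+4·2=8≤13, 1·0+5·2=10≤28, objective 6.
The best lattice point is (0,3), giving 9.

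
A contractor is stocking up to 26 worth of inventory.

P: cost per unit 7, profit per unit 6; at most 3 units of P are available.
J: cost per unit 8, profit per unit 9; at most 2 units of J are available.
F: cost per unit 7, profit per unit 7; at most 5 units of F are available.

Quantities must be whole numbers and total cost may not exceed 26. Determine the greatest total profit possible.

25

J has the best ratio (9/8); taking only J gives at most 2×9 = 18 (stopped by the supply cap of 2).
Mixing does better — 2×J and 1×F: cost 23 ≤ 26, profit 2·9 + 1·7 = 25.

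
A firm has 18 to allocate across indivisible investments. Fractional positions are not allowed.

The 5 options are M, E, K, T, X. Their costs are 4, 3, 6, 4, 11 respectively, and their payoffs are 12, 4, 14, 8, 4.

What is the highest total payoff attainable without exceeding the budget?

This is a 0-1 knapsack instance.
Take M, E, K, and T: cost 4 + 3 + 6 + 4 = 17 ≤ 18, payoff 12 + 4 + 14 + 8 = 38.
No other feasible combination does better.

38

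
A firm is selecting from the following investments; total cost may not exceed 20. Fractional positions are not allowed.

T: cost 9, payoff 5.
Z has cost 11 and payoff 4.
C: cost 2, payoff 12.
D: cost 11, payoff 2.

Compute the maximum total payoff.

Take T and C: cost 9 + 2 = 11 ≤ 20, payoff 5 + 12 = 17.
No other feasible combination does better.

17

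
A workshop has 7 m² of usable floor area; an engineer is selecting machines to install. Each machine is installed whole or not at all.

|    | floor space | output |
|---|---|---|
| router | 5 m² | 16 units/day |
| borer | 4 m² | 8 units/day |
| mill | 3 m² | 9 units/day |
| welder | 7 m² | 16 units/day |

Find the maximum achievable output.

17

Take borer and mill: floor space 4 + 3 = 7 ≤ 7, output 8 + 9 = 17.
No other feasible combination does better.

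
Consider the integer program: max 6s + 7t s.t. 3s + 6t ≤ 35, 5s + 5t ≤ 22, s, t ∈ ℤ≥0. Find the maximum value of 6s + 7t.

28

The continuous relaxation peaks at (0, 4.4) with value 30.80; rounding to a feasible lattice point costs some objective.
(s,t)=(0,4): 3·0+6·4=24≤35, 5·0+5·4=20≤22, objective 28.
(s,t)=(1,3): 3·1+6·3=21≤35, 5·1+5·3=20≤22, objective 27.
(s,t)=(0,3): 3·0+6·3=18≤35, 5·0+5·3=15≤22, objective 21.
The best lattice point is (0,4), giving 28.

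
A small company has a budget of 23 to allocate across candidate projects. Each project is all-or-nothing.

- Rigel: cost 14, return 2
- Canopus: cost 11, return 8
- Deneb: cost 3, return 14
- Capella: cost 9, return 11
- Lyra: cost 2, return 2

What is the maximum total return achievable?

Allowing fractional choices, the relaxed optimum would be about 33.5, but projects are indivisible.
Canopus + Deneb + Capella: cost 11 + 3 + 9 = 23 ≤ 23, return 8 + 14 + 11 = 33.
Deneb + Capella + Lyra: cost 3 + 9 + 2 = 14 ≤ 23, return 14 + 11 + 2 = 27.
Best is Canopus, Deneb, and Capella with total return 33.

33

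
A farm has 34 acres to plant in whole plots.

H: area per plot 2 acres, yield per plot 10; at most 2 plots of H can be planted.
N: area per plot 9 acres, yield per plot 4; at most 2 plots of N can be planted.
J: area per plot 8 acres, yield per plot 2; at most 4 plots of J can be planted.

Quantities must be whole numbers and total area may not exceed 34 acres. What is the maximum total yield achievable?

2×H, 1×N, and 2×J: area 29 ≤ 34, yield 2·10 + 1·4 + 2·2 = 28.
2×H, 2×N, and 1×J: area 30 ≤ 34, yield 2·10 + 2·4 + 1·2 = 30.
Best is 30.

30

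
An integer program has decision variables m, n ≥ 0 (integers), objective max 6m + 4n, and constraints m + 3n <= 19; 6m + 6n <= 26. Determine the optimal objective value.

(m,n)=(4,0): 1·4+3·0=4≤19, 6·4+6·0=24≤26, objective 24.
(m,n)=(3,1): 1·3+3·1=6≤19, 6·3+6·1=24≤26, objective 22.
The best lattice point is (4,0), giving 24.

24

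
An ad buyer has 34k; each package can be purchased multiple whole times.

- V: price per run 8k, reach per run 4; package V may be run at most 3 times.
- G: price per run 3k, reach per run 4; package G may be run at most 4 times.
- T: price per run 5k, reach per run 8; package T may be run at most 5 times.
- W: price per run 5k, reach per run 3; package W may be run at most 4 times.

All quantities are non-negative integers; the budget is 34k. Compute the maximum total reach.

2×G and 5×T: price 31 ≤ 34, reach 2·4 + 5·8 = 48.
3×G and 5×T: price 34 ≤ 34, reach 3·4 + 5·8 = 52.
Best is 52.

52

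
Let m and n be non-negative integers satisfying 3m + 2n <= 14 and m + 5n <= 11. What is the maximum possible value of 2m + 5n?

13

(m,n)=(4,1): 3·4+2·1=14≤14, 1·4+5·1=9≤11, objective 13.
(m,n)=(3,1): 3·3+2·1=11≤14, 1·3+5·1=8≤11, objective 11.
(m,n)=(2,1): 3·2+2·1=8≤14, 1·2+5·1=7≤11, objective 9.
(m,n)=(4,0): 3·4+2·0=12≤14, 1·4+5·0=4≤11, objective 8.
The best lattice point is (4,1), giving 13.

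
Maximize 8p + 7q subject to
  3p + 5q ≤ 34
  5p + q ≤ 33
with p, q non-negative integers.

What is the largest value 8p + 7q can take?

69

(p,q)=(6,3): 3·6+5·3=33≤34, 5·6+1·3=33≤33, objective 69.
(p,q)=(6,2): 3·6+5·2=28≤34, 5·6+1·2=32≤33, objective 62.
(p,q)=(5,3): 3·5+5·3=30≤34, 5·5+1·3=28≤33, objective 61.
The best lattice point is (6,3), giving 69.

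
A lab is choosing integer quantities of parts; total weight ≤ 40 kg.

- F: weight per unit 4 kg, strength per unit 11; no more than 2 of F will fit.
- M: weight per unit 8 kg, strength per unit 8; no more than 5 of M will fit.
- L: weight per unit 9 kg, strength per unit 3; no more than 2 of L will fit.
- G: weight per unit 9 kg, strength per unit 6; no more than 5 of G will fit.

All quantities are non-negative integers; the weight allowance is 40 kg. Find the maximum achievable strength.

F has the best ratio (11/4); taking only F gives at most 2×11 = 22 (stopped by the supply cap of 2).
Mixing does better — 2×F and 4×M: weight 40 ≤ 40, strength 2·11 + 4·8 = 54.

54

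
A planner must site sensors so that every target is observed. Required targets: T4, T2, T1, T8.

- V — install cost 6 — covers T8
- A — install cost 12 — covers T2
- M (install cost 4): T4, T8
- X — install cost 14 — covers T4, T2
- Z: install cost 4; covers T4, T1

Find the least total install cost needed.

Choose A, M, and Z: together they cover T4, T2, T1, T8 — every target.
Total install cost: 12 + 4 + 4 = 20.

20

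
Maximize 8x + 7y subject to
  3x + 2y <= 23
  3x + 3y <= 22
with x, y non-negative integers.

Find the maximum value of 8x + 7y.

Relaxing integrality, the LP optimum is 58.67 at (x,y) = (7.33, 0), which is not an integer point.
(x,y)=(7,0): 3·7+2·0=21≤23, 3·7+3·0=21≤22, objective 56.
(x,y)=(6,1): 3·6+2·1=20≤23, 3·6+3·1=21≤22, objective 55.
Maximum is 56 at (x,y)=(7,0).

56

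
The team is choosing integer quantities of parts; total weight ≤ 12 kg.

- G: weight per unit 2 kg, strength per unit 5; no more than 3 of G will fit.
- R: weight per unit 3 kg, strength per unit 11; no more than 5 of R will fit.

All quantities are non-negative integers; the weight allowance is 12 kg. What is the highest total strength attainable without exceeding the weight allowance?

44

This is a bounded integer knapsack.
1×G and 3×R: weight 11 ≤ 12, strength 1·5 + 3·11 = 38.
4×R: weight 12 ≤ 12, strength 4·11 = 44.
Best is 44.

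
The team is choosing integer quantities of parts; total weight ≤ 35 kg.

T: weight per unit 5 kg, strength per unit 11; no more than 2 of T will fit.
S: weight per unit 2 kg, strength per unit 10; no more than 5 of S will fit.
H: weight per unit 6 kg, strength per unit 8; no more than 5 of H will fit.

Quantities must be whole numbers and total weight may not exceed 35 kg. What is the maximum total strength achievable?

2×T, 5×S, and 2×H: weight 32 ≤ 35, strength 2·11 + 5·10 + 2·8 = 88.
1×T, 5×S, and 3×H: weight 33 ≤ 35, strength 1·11 + 5·10 + 3·8 = 85.
Best is 88.

88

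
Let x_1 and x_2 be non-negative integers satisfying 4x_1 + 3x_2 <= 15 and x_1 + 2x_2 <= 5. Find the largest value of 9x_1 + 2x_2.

(x_1,x_2)=(3,1): 4·3+3·1=15≤15, 1·3+2·1=5≤5, objective 29.
(x_1,x_2)=(3,0): 4·3+3·0=12≤15, 1·3+2·0=3≤5, objective 27.
(x_1,x_2)=(2,1): 4·2+3·1=11≤15, 1·2+2·1=4≤5, objective 20.
(x_1,x_2)=(2,0): 4·2+3·0=8≤15, 1·2+2·0=2≤5, objective 18.
No feasible integer point exceeds 29.

29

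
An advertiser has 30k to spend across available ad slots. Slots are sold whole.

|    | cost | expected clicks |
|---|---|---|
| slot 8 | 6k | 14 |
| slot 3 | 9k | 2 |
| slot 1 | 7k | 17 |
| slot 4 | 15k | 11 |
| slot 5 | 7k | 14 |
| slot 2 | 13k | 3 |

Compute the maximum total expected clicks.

47

Treat it as a binary knapsack problem.
Take slot 8, slot 3, slot 1, and slot 5: cost 6 + 9 + 7 + 7 = 29 ≤ 30, expected clicks 14 + 2 + 17 + 14 = 47.
No other feasible combination does better.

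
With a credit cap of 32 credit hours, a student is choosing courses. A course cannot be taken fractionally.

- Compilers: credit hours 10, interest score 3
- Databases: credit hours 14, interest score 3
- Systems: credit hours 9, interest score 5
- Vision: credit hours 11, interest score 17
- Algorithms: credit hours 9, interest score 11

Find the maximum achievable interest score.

This is a 0-1 knapsack instance.
Allowing fractional choices, the relaxed optimum would be about 33.9, but courses are indivisible.
Systems + Vision + Algorithms: credit hours 9 + 11 + 9 = 29 ≤ 32, interest score 5 + 17 + 11 = 33.
Compilers + Vision + Algorithms: credit hours 10 + 11 + 9 = 30 ≤ 32, interest score 3 + 17 + 11 = 31.
Best is Systems, Vision, and Algorithms with total interest score 33.

33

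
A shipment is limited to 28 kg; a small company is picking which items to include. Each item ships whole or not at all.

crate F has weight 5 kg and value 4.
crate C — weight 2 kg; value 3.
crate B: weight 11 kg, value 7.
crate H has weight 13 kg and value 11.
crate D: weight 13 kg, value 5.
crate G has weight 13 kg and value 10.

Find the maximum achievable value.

24

Allowing fractional choices, the relaxed optimum would be about 24.2, but items are indivisible.
crate C + crate H + crate G: weight 2 + 13 + 13 = 28 ≤ 28, value 3 + 11 + 10 = 24.
crate H + crate G: weight 13 + 13 = 26 ≤ 28, value 11 + 10 = 21.
crate C + crate B + crate H: weight 2 + 11 + 13 = 26 ≤ 28, value 3 + 7 + 11 = 21.
Best is crate C, crate H, and crate G with total value 24.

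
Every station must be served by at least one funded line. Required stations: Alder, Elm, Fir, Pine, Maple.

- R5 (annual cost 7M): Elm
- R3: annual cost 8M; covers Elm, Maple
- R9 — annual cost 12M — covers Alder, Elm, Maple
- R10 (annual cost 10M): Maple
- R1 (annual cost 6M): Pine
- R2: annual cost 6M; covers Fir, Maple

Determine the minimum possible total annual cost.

Choose R9, R1, and R2: together they cover Alder, Elm, Fir, Pine, Maple — every station.
Total annual cost: 12 + 6 + 6 = 24.
No cover costs less than 24.

24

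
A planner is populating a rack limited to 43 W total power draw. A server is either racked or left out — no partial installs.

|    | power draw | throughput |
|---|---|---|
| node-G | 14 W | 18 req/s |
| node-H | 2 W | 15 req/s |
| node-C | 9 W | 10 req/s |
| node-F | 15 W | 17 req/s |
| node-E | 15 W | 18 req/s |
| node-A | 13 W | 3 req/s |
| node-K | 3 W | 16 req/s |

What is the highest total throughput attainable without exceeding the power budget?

Take node-G, node-H, node-C, node-E, and node-K: power draw 14 + 2 + 9 + 15 + 3 = 43 ≤ 43, throughput 18 + 15 + 10 + 18 + 16 = 77.
No other feasible combination does better.

77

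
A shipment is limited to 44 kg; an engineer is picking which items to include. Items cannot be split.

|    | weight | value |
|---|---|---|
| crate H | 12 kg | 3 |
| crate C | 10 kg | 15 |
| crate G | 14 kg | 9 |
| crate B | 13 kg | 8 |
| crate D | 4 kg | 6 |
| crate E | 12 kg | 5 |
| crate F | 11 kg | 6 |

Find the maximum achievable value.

38

This is an integer program with binary decision variables.
Allowing fractional choices, the relaxed optimum would be about 39.6, but items are indivisible.
crate C + crate G + crate D + crate F: weight 10 + 14 + 4 + 11 = 39 ≤ 44, value 15 + 9 + 6 + 6 = 36.
crate C + crate G + crate B + crate D: weight 10 + 14 + 13 + 4 = 41 ≤ 44, value 15 + 9 + 8 + 6 = 38.
crate C + crate B + crate D + crate F: weight 10 + 13 + 4 + 11 = 38 ≤ 44, value 15 + 8 + 6 + 6 = 35.
Best is crate C, crate G, crate B, and crate D with total value 38.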